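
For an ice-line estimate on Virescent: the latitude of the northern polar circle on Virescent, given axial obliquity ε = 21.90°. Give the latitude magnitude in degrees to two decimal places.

The polar circle is the lowest latitude that experiences at least one full rotation of continuous daylight at the northern-summer solstice; it lies at |φ| = 90° − ε = 90° − 21.90° = 68.10°.

68.10°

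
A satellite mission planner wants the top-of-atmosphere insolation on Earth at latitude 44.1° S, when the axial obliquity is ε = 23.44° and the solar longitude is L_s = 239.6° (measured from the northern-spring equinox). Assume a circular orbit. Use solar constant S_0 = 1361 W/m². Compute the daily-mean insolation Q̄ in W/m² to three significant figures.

Q̄ ≈ 473 W/m²

Solar declination: sin δ = sin ε · sin L_s = sin 23.44° × sin 239.6° = -0.34310, so δ = -20.066°.
cos h₀ = −tan(-44.1°) tan(-20.066°) = -0.3540, h₀ = 1.9326 rad.
Bracket: h₀ sin ϕ sin δ + cos ϕ cos δ sin h₀ = 1.9326×-0.69591×-0.34310 + 0.71813×0.93930×0.93526 = 0.461441 + 0.630870 = 1.092311.
Q̄ = (S_0/π) × [bracket] = (1361/π) × 1.092311 = 473.2 W/m².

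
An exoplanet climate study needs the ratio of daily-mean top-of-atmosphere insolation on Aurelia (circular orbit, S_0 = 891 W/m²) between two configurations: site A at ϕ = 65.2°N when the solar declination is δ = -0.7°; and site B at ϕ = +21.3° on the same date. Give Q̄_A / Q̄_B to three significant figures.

Q̄_A / Q̄_B ≈ 0.435

— Configuration A (ϕ=+65.2°):
cos h₀ = −tan(+65.2°) tan(-0.700°) = 0.0264, h₀ = 1.5444 rad.
Bracket: h₀ sin ϕ sin δ + cos ϕ cos δ sin h₀ = 1.5444×0.90778×-0.01222 + 0.41945×0.99993×0.99965 = -0.017132 + 0.419274 = 0.402142.
Q̄ = (S_0/π) × [bracket] = (891/π) × 0.402142 = 114.05 W/m².
— Configuration B (ϕ=+21.3°):
cos h₀ = −tan(+21.3°) tan(-0.700°) = 0.0048, h₀ = 1.5660 rad.
Bracket: h₀ sin ϕ sin δ + cos ϕ cos δ sin h₀ = 1.5660×0.36325×-0.01222 + 0.93169×0.99993×0.99999 = -0.006951 + 0.931615 = 0.924664.
Q̄ = (S_0/π) × [bracket] = (891/π) × 0.924664 = 262.25 W/m².
Ratio Q̄_A / Q̄_B = 114.05 / 262.25 = 0.4349.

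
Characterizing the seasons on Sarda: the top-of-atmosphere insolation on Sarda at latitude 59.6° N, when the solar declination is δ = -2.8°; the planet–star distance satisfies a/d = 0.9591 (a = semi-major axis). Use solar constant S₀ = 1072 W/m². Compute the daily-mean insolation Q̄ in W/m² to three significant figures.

Q̄ ≈ 138 W/m²

cos H₀ = −tan(+59.6°) tan(-2.800°) = 0.0834, H₀ = 1.4873 rad.
Bracket: H₀ sin φ sin δ + cos φ cos δ sin H₀ = 1.4873×0.86251×-0.04885 + 0.50603×0.99881×0.99652 = -0.062665 + 0.503669 = 0.441004.
Inverse-square distance factor (a/d)² = 0.9591² = 0.919873.
Q̄ = (S₀/π) × 0.919873 × [bracket] = (1072/π) × 0.919873 × 0.441004 = 138.4 W/m².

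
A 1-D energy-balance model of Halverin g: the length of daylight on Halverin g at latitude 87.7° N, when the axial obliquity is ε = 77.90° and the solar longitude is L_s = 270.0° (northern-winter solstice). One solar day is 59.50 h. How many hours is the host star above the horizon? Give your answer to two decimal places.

Solar declination: sin δ = sin ε · sin L_s = sin 77.90° × sin 270.0° = -0.97778, so δ = -77.900°.
cos h₀ = −tan ϕ · tan δ = 116.1380 ≥ 1, so the host star never rises (polar night) and h₀ = 0.
Daylight = 2h₀/(2π) × 59.50 h = (0.0000/π) × 59.50 = 0.00 h.

0.00 h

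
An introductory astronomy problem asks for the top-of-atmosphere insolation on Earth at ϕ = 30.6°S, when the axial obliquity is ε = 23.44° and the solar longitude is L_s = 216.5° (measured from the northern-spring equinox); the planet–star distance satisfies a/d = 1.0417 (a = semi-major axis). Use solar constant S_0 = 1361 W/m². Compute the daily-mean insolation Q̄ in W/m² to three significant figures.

Q̄ ≈ 486 W/m²

Solar declination: sin δ = sin ε · sin L_s = sin 23.44° × sin 216.5° = -0.23661, so δ = -13.687°.
cos h₀ = −tan(-30.6°) tan(-13.687°) = -0.1440, h₀ = 1.7153 rad.
Bracket: h₀ sin ϕ sin δ + cos ϕ cos δ sin h₀ = 1.7153×-0.50904×-0.23661 + 0.86074×0.97160×0.98957 = 0.206598 + 0.827572 = 1.034170.
Inverse-square distance factor (a/d)² = 1.0417² = 1.085139.
Q̄ = (S_0/π) × 1.085139 × [bracket] = (1361/π) × 1.085139 × 1.034170 = 486.2 W/m².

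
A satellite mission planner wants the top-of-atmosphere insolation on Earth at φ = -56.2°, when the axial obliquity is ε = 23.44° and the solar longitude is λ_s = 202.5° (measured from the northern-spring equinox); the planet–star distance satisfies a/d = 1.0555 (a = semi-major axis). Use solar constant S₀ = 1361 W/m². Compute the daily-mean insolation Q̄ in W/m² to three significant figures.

Q̄ ≈ 368 W/m²

Solar declination: sin δ = sin ε · sin λ_s = sin 23.44° × sin 202.5° = -0.15223, so δ = -8.756°.
cos H₀ = −tan(-56.2°) tan(-8.756°) = -0.2301, H₀ = 1.8030 rad.
Bracket: H₀ sin φ sin δ + cos φ cos δ sin H₀ = 1.8030×-0.83098×-0.15223 + 0.55630×0.98835×0.97317 = 0.228080 + 0.535067 = 0.763147.
Inverse-square distance factor (a/d)² = 1.0555² = 1.114080.
Q̄ = (S₀/π) × 1.114080 × [bracket] = (1361/π) × 1.114080 × 0.763147 = 368.3 W/m².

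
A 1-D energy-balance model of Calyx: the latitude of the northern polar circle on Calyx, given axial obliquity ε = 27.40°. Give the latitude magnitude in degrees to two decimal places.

62.60°

The polar circle is the lowest latitude that experiences at least one full rotation of continuous daylight at the northern-summer solstice; it lies at |ϕ| = 90° − ε = 90° − 27.40° = 62.60°.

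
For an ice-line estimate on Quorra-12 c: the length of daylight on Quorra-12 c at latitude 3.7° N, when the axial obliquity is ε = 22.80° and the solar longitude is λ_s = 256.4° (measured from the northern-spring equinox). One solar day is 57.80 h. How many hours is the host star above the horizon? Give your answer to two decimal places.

Solar declination: sin δ = sin ε · sin λ_s = sin 22.80° × sin 256.4° = -0.37665, so δ = -22.126°.
cos H₀ = −tan φ · tan δ = −tan(+3.7°) × tan(-22.126°) = 0.0263, so H₀ = 1.5445 rad = 88.49°.
Daylight = 2H₀/(2π) × 57.80 h = (1.5445/π) × 57.80 = 28.42 h.

28.42 h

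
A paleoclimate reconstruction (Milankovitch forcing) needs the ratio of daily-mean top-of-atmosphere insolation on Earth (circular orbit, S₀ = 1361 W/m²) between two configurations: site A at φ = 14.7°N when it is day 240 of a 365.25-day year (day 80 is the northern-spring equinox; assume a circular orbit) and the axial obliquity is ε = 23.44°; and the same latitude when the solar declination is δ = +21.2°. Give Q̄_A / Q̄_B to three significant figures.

Q̄_A / Q̄_B ≈ 0.968

— Configuration A (φ=+14.7°):
Solar longitude: λ_s = 360° × (240 − 80)/365.25 = 157.700°.
sin δ = sin 23.44° × sin 157.700° = 0.15094, so δ = +8.682°.
cos H₀ = −tan(+14.7°) tan(+8.682°) = -0.0401, H₀ = 1.6109 rad.
Bracket: H₀ sin φ sin δ + cos φ cos δ sin H₀ = 1.6109×0.25376×0.15094 + 0.96727×0.98854×0.99920 = 0.061702 + 0.955420 = 1.017122.
Q̄ = (S₀/π) × [bracket] = (1361/π) × 1.017122 = 440.64 W/m².
— Configuration B (φ=+14.7°):
cos H₀ = −tan(+14.7°) tan(+21.200°) = -0.1018, H₀ = 1.6727 rad.
Bracket: H₀ sin φ sin δ + cos φ cos δ sin H₀ = 1.6727×0.25376×0.36162 + 0.96727×0.93232×0.99481 = 0.153495 + 0.897125 = 1.050620.
Q̄ = (S₀/π) × [bracket] = (1361/π) × 1.050620 = 455.15 W/m².
Ratio Q̄_A / Q̄_B = 440.64 / 455.15 = 0.9681.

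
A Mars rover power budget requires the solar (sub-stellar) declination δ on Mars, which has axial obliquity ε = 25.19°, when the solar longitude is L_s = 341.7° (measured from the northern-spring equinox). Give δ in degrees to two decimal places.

sin δ = sin ε · sin L_s = sin 25.19° × sin 341.7° = -0.133642.
δ = arcsin(-0.133642) = -7.68°.

δ = -7.68°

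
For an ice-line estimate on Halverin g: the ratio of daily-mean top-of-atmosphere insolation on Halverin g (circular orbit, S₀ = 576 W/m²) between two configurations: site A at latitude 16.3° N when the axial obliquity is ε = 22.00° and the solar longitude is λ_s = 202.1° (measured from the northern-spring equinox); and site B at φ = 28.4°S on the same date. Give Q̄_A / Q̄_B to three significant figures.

Q̄_A / Q̄_B ≈ 0.908

— Configuration A (φ=+16.3°):
Solar declination: sin δ = sin ε · sin λ_s = sin 22.00° × sin 202.1° = -0.14094, so δ = -8.102°.
cos H₀ = −tan(+16.3°) tan(-8.102°) = 0.0416, H₀ = 1.5292 rad.
Bracket: H₀ sin φ sin δ + cos φ cos δ sin H₀ = 1.5292×0.28067×-0.14094 + 0.95981×0.99002×0.99913 = -0.060492 + 0.949404 = 0.888912.
Q̄ = (S₀/π) × [bracket] = (576/π) × 0.888912 = 162.98 W/m².
— Configuration B (φ=-28.4°):
cos H₀ = −tan(-28.4°) tan(-8.102°) = -0.0770, H₀ = 1.6478 rad.
Bracket: H₀ sin φ sin δ + cos φ cos δ sin H₀ = 1.6478×-0.47562×-0.14094 + 0.87965×0.99002×0.99703 = 0.110458 + 0.868285 = 0.978743.
Q̄ = (S₀/π) × [bracket] = (576/π) × 0.978743 = 179.45 W/m².
Ratio Q̄_A / Q̄_B = 162.98 / 179.45 = 0.9082.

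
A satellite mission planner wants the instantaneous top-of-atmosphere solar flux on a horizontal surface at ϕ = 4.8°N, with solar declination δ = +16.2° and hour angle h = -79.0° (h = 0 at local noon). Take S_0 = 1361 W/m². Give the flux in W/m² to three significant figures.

280 W/m²

cos θ_z = sin ϕ sin δ + cos ϕ cos δ cos h = 0.023345 + 0.182590 = 0.205935.
Flux = S_0 · cos θ_z = 1361 × 0.205935 = 280.3 W/m².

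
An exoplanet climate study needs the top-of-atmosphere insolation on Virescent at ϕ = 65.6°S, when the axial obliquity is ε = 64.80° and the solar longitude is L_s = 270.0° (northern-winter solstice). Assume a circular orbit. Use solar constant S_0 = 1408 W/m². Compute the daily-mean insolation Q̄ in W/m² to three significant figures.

Solar declination: sin δ = sin ε · sin L_s = sin 64.80° × sin 270.0° = -0.90483, so δ = -64.800°.
cos h₀ = −tan(-65.6°) tan(-64.800°) = -4.6848 ≤ −1 ⇒ polar day, h₀ = π.
Bracket: h₀ sin ϕ sin δ + cos ϕ cos δ sin h₀ = 3.1416×-0.91068×-0.90483 + 0.41310×0.42578×0.00000 = 2.588712 + 0.000000 = 2.588712.
Q̄ = (S_0/π) × [bracket] = (1408/π) × 2.588712 = 1160 W/m².

Q̄ ≈ 1.16e+03 W/m²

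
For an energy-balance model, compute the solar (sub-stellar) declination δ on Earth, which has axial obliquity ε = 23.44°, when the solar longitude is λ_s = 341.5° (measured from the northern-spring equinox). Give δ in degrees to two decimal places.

sin δ = sin ε · sin λ_s = sin 23.44° × sin 341.5° = -0.126220.
δ = arcsin(-0.126220) = -7.25°.

δ = -7.25°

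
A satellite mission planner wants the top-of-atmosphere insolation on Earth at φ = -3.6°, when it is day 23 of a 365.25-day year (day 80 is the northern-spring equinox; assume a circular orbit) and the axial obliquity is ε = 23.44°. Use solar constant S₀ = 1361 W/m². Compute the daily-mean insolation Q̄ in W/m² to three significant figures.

Q̄ ≈ 422 W/m²

Solar longitude: λ_s = 360° × (23 − 80)/365.25 = -56.181°, i.e. -56.181° + 360° = 303.819°.
sin δ = sin 23.44° × sin 303.819° = -0.33048, so δ = -19.298°.
cos H₀ = −tan(-3.6°) tan(-19.298°) = -0.0220, H₀ = 1.5928 rad.
Bracket: H₀ sin φ sin δ + cos φ cos δ sin H₀ = 1.5928×-0.06279×-0.33048 + 0.99803×0.94381×0.99976 = 0.033052 + 0.941725 = 0.974777.
Q̄ = (S₀/π) × [bracket] = (1361/π) × 0.974777 = 422.3 W/m².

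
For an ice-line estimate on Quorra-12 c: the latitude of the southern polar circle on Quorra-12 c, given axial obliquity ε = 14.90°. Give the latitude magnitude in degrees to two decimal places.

75.10°

The polar circle is the lowest latitude that experiences at least one full rotation of continuous darkness at the northern-summer solstice; it lies at |ϕ| = 90° − ε = 90° − 14.90° = 75.10°.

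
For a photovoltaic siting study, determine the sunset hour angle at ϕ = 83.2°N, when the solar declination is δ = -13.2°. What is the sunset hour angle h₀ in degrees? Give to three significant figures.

cos h₀ = −tan ϕ · tan δ = 1.9670 ≥ 1, so the Sun never rises (polar night) and h₀ = 0.

h₀ = 0.00°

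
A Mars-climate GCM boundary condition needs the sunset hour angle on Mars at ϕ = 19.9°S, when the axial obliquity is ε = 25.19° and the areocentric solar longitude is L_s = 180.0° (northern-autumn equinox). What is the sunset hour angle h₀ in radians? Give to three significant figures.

h₀ = 1.57 rad

sin δ = sin 25.19° × sin 180.0° = 0.00000, so δ = +0.000°.
cos h₀ = −tan ϕ · tan δ = −tan(-19.9°) × tan(+0.000°) = 0.0000, so h₀ = 1.5708 rad = 90.00°.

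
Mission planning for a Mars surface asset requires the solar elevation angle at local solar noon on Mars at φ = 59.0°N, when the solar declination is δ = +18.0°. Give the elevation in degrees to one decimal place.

At local noon the hour angle is zero, so the zenith angle equals |φ − δ| = |+59.0° − (+18.000°)| = 41.000°.
Elevation = 90° − 41.000° = 49.0°.

49.0°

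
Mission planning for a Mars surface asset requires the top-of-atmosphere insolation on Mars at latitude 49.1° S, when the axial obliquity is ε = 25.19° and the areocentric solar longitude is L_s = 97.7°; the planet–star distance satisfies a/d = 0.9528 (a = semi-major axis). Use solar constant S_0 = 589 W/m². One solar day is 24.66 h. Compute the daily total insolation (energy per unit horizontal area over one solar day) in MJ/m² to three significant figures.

2.73 MJ/m²

sin δ = sin 25.19° × sin 97.7° = 0.42178, so δ = +24.947°.
cos h₀ = −tan(-49.1°) tan(+24.947°) = 0.5370, h₀ = 1.0039 rad.
Bracket: h₀ sin ϕ sin δ + cos ϕ cos δ sin h₀ = 1.0039×-0.75585×0.42178 + 0.65474×0.90670×0.84357 = -0.320046 + 0.500788 = 0.180742.
Inverse-square distance factor (a/d)² = 0.9528² = 0.907828.
Q̄ = (S_0/π) × 0.907828 × [bracket] = (589/π) × 0.907828 × 0.180742 = 30.763 W/m².
Daily total = Q̄ × 24.66 h × 3600 s/h = 30.763 × 24.66 × 3600 / 10⁶ = 2.731 MJ/m².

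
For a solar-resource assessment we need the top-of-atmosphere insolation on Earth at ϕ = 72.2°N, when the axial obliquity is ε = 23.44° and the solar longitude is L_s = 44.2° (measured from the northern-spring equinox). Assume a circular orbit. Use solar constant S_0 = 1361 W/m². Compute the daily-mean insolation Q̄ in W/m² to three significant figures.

Solar declination: sin δ = sin ε · sin L_s = sin 23.44° × sin 44.2° = 0.27732, so δ = +16.101°.
cos h₀ = −tan(+72.2°) tan(+16.101°) = -0.8990, h₀ = 2.6883 rad.
Bracket: h₀ sin ϕ sin δ + cos ϕ cos δ sin h₀ = 2.6883×0.95213×0.27732 + 0.30570×0.96078×0.43789 = 0.709831 + 0.128613 = 0.838444.
Q̄ = (S_0/π) × [bracket] = (1361/π) × 0.838444 = 363.2 W/m².

Q̄ ≈ 363 W/m²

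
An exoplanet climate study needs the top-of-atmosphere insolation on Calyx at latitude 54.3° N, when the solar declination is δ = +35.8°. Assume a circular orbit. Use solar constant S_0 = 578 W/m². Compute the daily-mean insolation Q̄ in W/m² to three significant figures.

cos h₀ = −tan(+54.3°) tan(+35.800°) = -1.0037 ≤ −1 ⇒ polar day, h₀ = π.
Bracket: h₀ sin ϕ sin δ + cos ϕ cos δ sin h₀ = 3.1416×0.81208×0.58496 + 0.58354×0.81106×0.00000 = 1.492368 + 0.000000 = 1.492368.
Q̄ = (S_0/π) × [bracket] = (578/π) × 1.492368 = 274.6 W/m².

Q̄ ≈ 275 W/m²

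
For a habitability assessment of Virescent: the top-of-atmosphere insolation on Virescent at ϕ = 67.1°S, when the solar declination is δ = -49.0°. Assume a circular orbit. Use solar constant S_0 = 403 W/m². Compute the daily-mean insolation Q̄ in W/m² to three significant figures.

Q̄ ≈ 280 W/m²

cos h₀ = −tan(-67.1°) tan(-49.000°) = -2.7233 ≤ −1 ⇒ polar day, h₀ = π.
Bracket: h₀ sin ϕ sin δ + cos ϕ cos δ sin h₀ = 3.1416×-0.92119×-0.75471 + 0.38912×0.65606×0.00000 = 2.184139 + 0.000000 = 2.184139.
Q̄ = (S_0/π) × [bracket] = (403/π) × 2.184139 = 280.2 W/m².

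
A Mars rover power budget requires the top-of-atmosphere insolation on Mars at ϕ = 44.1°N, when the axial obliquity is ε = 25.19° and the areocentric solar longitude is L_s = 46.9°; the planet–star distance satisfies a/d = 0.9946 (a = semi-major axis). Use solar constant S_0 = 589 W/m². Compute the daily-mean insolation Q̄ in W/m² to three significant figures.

sin δ = sin 25.19° × sin 46.9° = 0.31077, so δ = +18.106°.
cos h₀ = −tan(+44.1°) tan(+18.106°) = -0.3168, h₀ = 1.8932 rad.
Bracket: h₀ sin ϕ sin δ + cos ϕ cos δ sin h₀ = 1.8932×0.69591×0.31077 + 0.71813×0.95048×0.94848 = 0.409438 + 0.647402 = 1.056840.
Inverse-square distance factor (a/d)² = 0.9946² = 0.989229.
Q̄ = (S_0/π) × 0.989229 × [bracket] = (589/π) × 0.989229 × 1.056840 = 196.0 W/m².

Q̄ ≈ 196 W/m²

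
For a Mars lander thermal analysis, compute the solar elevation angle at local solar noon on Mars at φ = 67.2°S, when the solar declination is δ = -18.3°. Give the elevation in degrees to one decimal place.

41.1°

At local noon the hour angle is zero, so the zenith angle equals |φ − δ| = |-67.2° − (-18.300°)| = 48.900°.
Elevation = 90° − 48.900° = 41.1°.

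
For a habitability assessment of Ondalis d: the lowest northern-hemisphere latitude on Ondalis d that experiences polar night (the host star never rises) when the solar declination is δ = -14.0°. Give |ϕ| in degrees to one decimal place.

|ϕ| = 76.0°

Polar night requires cos h₀ = −tan ϕ tan δ ≥ 1, i.e. tan ϕ tan δ ≤ −1.
The boundary is |tan ϕ| · |tan δ| = 1, so |ϕ| = 90° − |δ| = 90° − 14.0° = 76.0° in the northern hemisphere.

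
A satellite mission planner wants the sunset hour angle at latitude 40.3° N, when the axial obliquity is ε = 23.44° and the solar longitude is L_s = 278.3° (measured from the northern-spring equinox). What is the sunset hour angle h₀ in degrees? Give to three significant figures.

h₀ = 68.7°

Solar declination: sin δ = sin ε · sin L_s = sin 23.44° × sin 278.3° = -0.39362, so δ = -23.180°.
cos h₀ = −tan ϕ · tan δ = −tan(+40.3°) × tan(-23.180°) = 0.3631, so h₀ = 1.1992 rad = 68.71°.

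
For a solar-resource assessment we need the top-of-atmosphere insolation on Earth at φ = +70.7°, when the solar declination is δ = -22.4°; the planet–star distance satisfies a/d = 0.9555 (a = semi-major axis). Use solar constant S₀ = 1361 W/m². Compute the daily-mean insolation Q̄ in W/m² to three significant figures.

Q̄ ≈ 0.00 W/m²

cos H₀ = −tan(+70.7°) tan(-22.400°) = 1.1770 ≥ 1 ⇒ polar night, H₀ = 0 and Q̄ = 0.
Inverse-square distance factor (a/d)² = 0.9555² = 0.912980.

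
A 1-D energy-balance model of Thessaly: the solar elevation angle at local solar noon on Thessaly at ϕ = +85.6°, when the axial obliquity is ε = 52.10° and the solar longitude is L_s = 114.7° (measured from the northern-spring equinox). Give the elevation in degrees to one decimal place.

Solar declination: sin δ = sin ε · sin L_s = sin 52.10° × sin 114.7° = 0.71689, so δ = +45.798°.
At local noon the hour angle is zero, so the zenith angle equals |ϕ − δ| = |+85.6° − (+45.798°)| = 39.802°.
Elevation = 90° − 39.802° = 50.2°.

50.2°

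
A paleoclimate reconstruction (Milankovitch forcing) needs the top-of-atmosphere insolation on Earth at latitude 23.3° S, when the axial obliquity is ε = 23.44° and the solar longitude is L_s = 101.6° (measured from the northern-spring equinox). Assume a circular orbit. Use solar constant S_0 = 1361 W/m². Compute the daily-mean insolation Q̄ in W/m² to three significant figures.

Q̄ ≈ 268 W/m²

Solar declination: sin δ = sin ε · sin L_s = sin 23.44° × sin 101.6° = 0.38966, so δ = +22.934°.
cos h₀ = −tan(-23.3°) tan(+22.934°) = 0.1822, h₀ = 1.3876 rad.
Bracket: h₀ sin ϕ sin δ + cos ϕ cos δ sin h₀ = 1.3876×-0.39555×0.38966 + 0.91845×0.92096×0.98326 = -0.213871 + 0.831696 = 0.617825.
Q̄ = (S_0/π) × [bracket] = (1361/π) × 0.617825 = 267.7 W/m².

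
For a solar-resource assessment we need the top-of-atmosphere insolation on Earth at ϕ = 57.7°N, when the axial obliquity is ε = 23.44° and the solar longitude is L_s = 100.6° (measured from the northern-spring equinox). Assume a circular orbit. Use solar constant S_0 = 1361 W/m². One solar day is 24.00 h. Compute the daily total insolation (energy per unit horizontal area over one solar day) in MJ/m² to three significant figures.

42.2 MJ/m²

Solar declination: sin δ = sin ε · sin L_s = sin 23.44° × sin 100.6° = 0.39100, so δ = +23.017°.
cos h₀ = −tan(+57.7°) tan(+23.017°) = -0.6720, h₀ = 2.3077 rad.
Bracket: h₀ sin ϕ sin δ + cos ϕ cos δ sin h₀ = 2.3077×0.84526×0.39100 + 0.53435×0.92039×0.74055 = 0.762687 + 0.364210 = 1.126897.
Q̄ = (S_0/π) × [bracket] = (1361/π) × 1.126897 = 488.19 W/m².
Daily total = Q̄ × 24.00 h × 3600 s/h = 488.19 × 24.00 × 3600 / 10⁶ = 42.18 MJ/m².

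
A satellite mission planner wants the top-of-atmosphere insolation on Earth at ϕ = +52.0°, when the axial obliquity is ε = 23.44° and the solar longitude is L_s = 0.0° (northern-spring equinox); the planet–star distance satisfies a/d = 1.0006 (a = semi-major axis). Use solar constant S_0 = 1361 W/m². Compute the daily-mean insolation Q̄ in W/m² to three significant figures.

Solar declination: sin δ = sin ε · sin L_s = sin 23.44° × sin 0.0° = 0.00000, so δ = +0.000°.
cos h₀ = −tan(+52.0°) tan(+0.000°) = -0.0000, h₀ = 1.5708 rad.
Bracket: h₀ sin ϕ sin δ + cos ϕ cos δ sin h₀ = 1.5708×0.78801×0.00000 + 0.61566×1.00000×1.00000 = 0.000000 + 0.615660 = 0.615660.
Inverse-square distance factor (a/d)² = 1.0006² = 1.001200.
Q̄ = (S_0/π) × 1.001200 × [bracket] = (1361/π) × 1.001200 × 0.615660 = 267.0 W/m².

Q̄ ≈ 267 W/m²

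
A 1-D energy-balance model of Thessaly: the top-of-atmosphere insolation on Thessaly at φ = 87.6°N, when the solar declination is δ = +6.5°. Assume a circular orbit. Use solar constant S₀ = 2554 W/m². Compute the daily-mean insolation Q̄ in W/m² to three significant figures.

Q̄ ≈ 289 W/m²

cos H₀ = −tan(+87.6°) tan(+6.500°) = -2.7184 ≤ −1 ⇒ polar day, H₀ = π.
Bracket: H₀ sin φ sin δ + cos φ cos δ sin H₀ = 3.1416×0.99912×0.11320 + 0.04188×0.99357×0.00000 = 0.355316 + 0.000000 = 0.355316.
Q̄ = (S₀/π) × [bracket] = (2554/π) × 0.355316 = 288.9 W/m².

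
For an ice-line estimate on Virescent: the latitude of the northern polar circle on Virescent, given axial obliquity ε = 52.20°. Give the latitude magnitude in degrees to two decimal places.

37.80°

The polar circle is the lowest latitude that experiences at least one full rotation of continuous daylight at the northern-summer solstice; it lies at |φ| = 90° − ε = 90° − 52.20° = 37.80°.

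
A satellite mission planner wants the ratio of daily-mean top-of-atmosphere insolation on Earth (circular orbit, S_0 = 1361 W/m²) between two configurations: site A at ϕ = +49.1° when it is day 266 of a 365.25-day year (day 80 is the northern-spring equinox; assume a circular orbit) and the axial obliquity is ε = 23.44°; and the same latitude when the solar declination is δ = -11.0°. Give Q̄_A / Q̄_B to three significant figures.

Q̄_A / Q̄_B ≈ 1.45

— Configuration A (ϕ=+49.1°):
Solar longitude: L_s = 360° × (266 − 80)/365.25 = 183.326°.
sin δ = sin 23.44° × sin 183.326° = -0.02308, so δ = -1.323°.
cos h₀ = −tan(+49.1°) tan(-1.323°) = 0.0267, h₀ = 1.5441 rad.
Bracket: h₀ sin ϕ sin δ + cos ϕ cos δ sin h₀ = 1.5441×0.75585×-0.02308 + 0.65474×0.99973×0.99964 = -0.026937 + 0.654328 = 0.627391.
Q̄ = (S_0/π) × [bracket] = (1361/π) × 0.627391 = 271.80 W/m².
— Configuration B (ϕ=+49.1°):
cos h₀ = −tan(+49.1°) tan(-11.000°) = 0.2244, h₀ = 1.3445 rad.
Bracket: h₀ sin ϕ sin δ + cos ϕ cos δ sin h₀ = 1.3445×0.75585×-0.19081 + 0.65474×0.98163×0.97450 = -0.193909 + 0.626323 = 0.432414.
Q̄ = (S_0/π) × [bracket] = (1361/π) × 0.432414 = 187.33 W/m².
Ratio Q̄_A / Q̄_B = 271.80 / 187.33 = 1.451.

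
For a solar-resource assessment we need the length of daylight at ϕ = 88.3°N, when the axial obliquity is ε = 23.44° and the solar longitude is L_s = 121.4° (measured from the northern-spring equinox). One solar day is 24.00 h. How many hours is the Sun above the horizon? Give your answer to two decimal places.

Solar declination: sin δ = sin ε · sin L_s = sin 23.44° × sin 121.4° = 0.33953, so δ = +19.848°.
Sunrise equation: cos h₀ = −tan ϕ · tan δ = -12.1626 ≤ −1, so the Sun never sets (polar day) and h₀ = π.
Daylight = 2h₀/(2π) × 24.00 h = (3.1416/π) × 24.00 = 24.00 h.

24.00 h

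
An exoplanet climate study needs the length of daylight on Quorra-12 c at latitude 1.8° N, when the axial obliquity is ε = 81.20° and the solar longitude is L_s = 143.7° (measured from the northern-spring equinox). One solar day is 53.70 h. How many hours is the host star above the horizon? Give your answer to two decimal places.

27.24 h

Solar declination: sin δ = sin ε · sin L_s = sin 81.20° × sin 143.7° = 0.58504, so δ = +35.806°.
cos h₀ = −tan ϕ · tan δ = −tan(+1.8°) × tan(+35.806°) = -0.0227, so h₀ = 1.5935 rad = 91.30°.
Daylight = 2h₀/(2π) × 53.70 h = (1.5935/π) × 53.70 = 27.24 h.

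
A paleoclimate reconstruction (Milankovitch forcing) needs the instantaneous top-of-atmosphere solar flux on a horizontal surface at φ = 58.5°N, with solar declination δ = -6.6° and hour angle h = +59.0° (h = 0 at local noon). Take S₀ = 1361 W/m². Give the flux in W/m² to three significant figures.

cos θ_z = sin φ sin δ + cos φ cos δ cos h = -0.098000 + 0.267323 = 0.169323.
Flux = S₀ · cos θ_z = 1361 × 0.169323 = 230.4 W/m².

230 W/m²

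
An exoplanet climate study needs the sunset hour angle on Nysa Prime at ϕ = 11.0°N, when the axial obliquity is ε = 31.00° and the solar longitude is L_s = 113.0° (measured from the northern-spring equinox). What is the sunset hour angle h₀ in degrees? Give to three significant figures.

h₀ = 96.0°

Solar declination: sin δ = sin ε · sin L_s = sin 31.00° × sin 113.0° = 0.47410, so δ = +28.300°.
cos h₀ = −tan ϕ · tan δ = −tan(+11.0°) × tan(+28.300°) = -0.1047, so h₀ = 1.6757 rad = 96.01°.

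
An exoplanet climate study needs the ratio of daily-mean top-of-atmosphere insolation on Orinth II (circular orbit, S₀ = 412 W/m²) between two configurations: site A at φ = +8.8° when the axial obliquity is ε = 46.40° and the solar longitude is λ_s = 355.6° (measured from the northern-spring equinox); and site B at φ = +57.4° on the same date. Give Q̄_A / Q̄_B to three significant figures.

— Configuration A (φ=+8.8°):
Solar declination: sin δ = sin ε · sin λ_s = sin 46.40° × sin 355.6° = -0.05556, so δ = -3.185°.
cos H₀ = −tan(+8.8°) tan(-3.185°) = 0.0086, H₀ = 1.5622 rad.
Bracket: H₀ sin φ sin δ + cos φ cos δ sin H₀ = 1.5622×0.15299×-0.05556 + 0.98823×0.99846×0.99996 = -0.013279 + 0.986669 = 0.973390.
Q̄ = (S₀/π) × [bracket] = (412/π) × 0.973390 = 127.65 W/m².
— Configuration B (φ=+57.4°):
cos H₀ = −tan(+57.4°) tan(-3.185°) = 0.0870, H₀ = 1.4837 rad.
Bracket: H₀ sin φ sin δ + cos φ cos δ sin H₀ = 1.4837×0.84245×-0.05556 + 0.53877×0.99846×0.99621 = -0.069447 + 0.535902 = 0.466455.
Q̄ = (S₀/π) × [bracket] = (412/π) × 0.466455 = 61.173 W/m².
Ratio Q̄_A / Q̄_B = 127.65 / 61.173 = 2.087.

Q̄_A / Q̄_B ≈ 2.09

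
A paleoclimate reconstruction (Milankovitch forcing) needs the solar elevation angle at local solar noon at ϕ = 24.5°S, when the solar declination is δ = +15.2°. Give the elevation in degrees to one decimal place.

50.3°

At local noon the hour angle is zero, so the zenith angle equals |ϕ − δ| = |-24.5° − (+15.200°)| = 39.700°.
Elevation = 90° − 39.700° = 50.3°.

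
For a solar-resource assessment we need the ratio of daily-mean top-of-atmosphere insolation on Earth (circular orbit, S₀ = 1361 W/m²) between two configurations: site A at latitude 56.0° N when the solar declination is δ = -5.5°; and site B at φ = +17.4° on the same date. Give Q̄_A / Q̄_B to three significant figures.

Q̄_A / Q̄_B ≈ 0.483

— Configuration A (φ=+56.0°):
cos H₀ = −tan(+56.0°) tan(-5.500°) = 0.1428, H₀ = 1.4276 rad.
Bracket: H₀ sin φ sin δ + cos φ cos δ sin H₀ = 1.4276×0.82904×-0.09585 + 0.55919×0.99540×0.98976 = -0.113442 + 0.550918 = 0.437476.
Q̄ = (S₀/π) × [bracket] = (1361/π) × 0.437476 = 189.52 W/m².
— Configuration B (φ=+17.4°):
cos H₀ = −tan(+17.4°) tan(-5.500°) = 0.0302, H₀ = 1.5406 rad.
Bracket: H₀ sin φ sin δ + cos φ cos δ sin H₀ = 1.5406×0.29904×-0.09585 + 0.95424×0.99540×0.99954 = -0.044158 + 0.949414 = 0.905256.
Q̄ = (S₀/π) × [bracket] = (1361/π) × 0.905256 = 392.17 W/m².
Ratio Q̄_A / Q̄_B = 189.52 / 392.17 = 0.4833.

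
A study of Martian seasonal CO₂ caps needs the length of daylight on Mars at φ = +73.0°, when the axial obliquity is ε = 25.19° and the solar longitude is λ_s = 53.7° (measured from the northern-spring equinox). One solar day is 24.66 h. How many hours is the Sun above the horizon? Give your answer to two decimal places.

24.66 h

Solar declination: sin δ = sin ε · sin λ_s = sin 25.19° × sin 53.7° = 0.34302, so δ = +20.061°.
Sunrise equation: cos H₀ = −tan φ · tan δ = -1.1944 ≤ −1, so the Sun never sets (polar day) and H₀ = π.
Daylight = 2H₀/(2π) × 24.66 h = (3.1416/π) × 24.66 = 24.66 h.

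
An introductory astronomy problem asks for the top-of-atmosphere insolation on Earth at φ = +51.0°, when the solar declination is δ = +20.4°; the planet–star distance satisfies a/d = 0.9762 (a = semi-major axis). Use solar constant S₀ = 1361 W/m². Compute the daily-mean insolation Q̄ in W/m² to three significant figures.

cos H₀ = −tan(+51.0°) tan(+20.400°) = -0.4593, H₀ = 2.0480 rad.
Bracket: H₀ sin φ sin δ + cos φ cos δ sin H₀ = 2.0480×0.77715×0.34857 + 0.62932×0.93728×0.88830 = 0.554785 + 0.523963 = 1.078748.
Inverse-square distance factor (a/d)² = 0.9762² = 0.952966.
Q̄ = (S₀/π) × 0.952966 × [bracket] = (1361/π) × 0.952966 × 1.078748 = 445.4 W/m².

Q̄ ≈ 445 W/m²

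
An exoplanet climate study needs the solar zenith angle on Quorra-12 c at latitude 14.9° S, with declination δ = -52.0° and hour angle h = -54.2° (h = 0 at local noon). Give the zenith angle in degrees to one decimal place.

θ_z = 56.6°

cos θ_z = sin ϕ sin δ + cos ϕ cos δ cos h = 0.202623 + 0.348027 = 0.550650.
θ_z = arccos(0.550650) = 56.6°.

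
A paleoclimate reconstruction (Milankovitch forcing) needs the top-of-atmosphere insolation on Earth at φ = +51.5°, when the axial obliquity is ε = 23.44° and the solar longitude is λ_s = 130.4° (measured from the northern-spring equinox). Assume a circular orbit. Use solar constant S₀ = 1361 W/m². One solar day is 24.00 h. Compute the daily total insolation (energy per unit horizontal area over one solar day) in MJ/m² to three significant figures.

37.9 MJ/m²

Solar declination: sin δ = sin ε · sin λ_s = sin 23.44° × sin 130.4° = 0.30293, so δ = +17.634°.
cos H₀ = −tan(+51.5°) tan(+17.634°) = -0.3996, H₀ = 1.9819 rad.
Bracket: H₀ sin φ sin δ + cos φ cos δ sin H₀ = 1.9819×0.78261×0.30293 + 0.62251×0.95301×0.91668 = 0.469861 + 0.543828 = 1.013689.
Q̄ = (S₀/π) × [bracket] = (1361/π) × 1.013689 = 439.15 W/m².
Daily total = Q̄ × 24.00 h × 3600 s/h = 439.15 × 24.00 × 3600 / 10⁶ = 37.94 MJ/m².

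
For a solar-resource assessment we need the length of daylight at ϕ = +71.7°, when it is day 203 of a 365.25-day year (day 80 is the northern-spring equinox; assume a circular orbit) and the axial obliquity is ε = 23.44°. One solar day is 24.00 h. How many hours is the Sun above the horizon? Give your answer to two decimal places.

24.00 h

Solar longitude: L_s = 360° × (203 − 80)/365.25 = 121.232°.
sin δ = sin 23.44° × sin 121.232° = 0.34014, so δ = +19.885°.
Sunrise equation: cos h₀ = −tan ϕ · tan δ = -1.0937 ≤ −1, so the Sun never sets (polar day) and h₀ = π.
Daylight = 2h₀/(2π) × 24.00 h = (3.1416/π) × 24.00 = 24.00 h.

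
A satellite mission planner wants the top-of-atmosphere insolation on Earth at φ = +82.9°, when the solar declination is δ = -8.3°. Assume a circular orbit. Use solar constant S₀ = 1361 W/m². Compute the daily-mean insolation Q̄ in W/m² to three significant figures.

Q̄ ≈ 0.00 W/m²

cos H₀ = −tan(+82.9°) tan(-8.300°) = 1.1712 ≥ 1 ⇒ polar night, H₀ = 0 and Q̄ = 0.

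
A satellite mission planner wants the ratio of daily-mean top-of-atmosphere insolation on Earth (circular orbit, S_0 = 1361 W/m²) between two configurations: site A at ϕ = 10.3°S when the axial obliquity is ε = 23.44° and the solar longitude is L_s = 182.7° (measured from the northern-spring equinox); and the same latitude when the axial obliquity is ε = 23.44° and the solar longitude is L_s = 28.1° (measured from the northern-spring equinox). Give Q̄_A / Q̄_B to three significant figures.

— Configuration A (ϕ=-10.3°):
Solar declination: sin δ = sin ε · sin L_s = sin 23.44° × sin 182.7° = -0.01874, so δ = -1.074°.
cos h₀ = −tan(-10.3°) tan(-1.074°) = -0.0034, h₀ = 1.5742 rad.
Bracket: h₀ sin ϕ sin δ + cos ϕ cos δ sin h₀ = 1.5742×-0.17880×-0.01874 + 0.98389×0.99982×0.99999 = 0.005275 + 0.983703 = 0.988978.
Q̄ = (S_0/π) × [bracket] = (1361/π) × 0.988978 = 428.44 W/m².
— Configuration B (ϕ=-10.3°):
Solar declination: sin δ = sin ε · sin L_s = sin 23.44° × sin 28.1° = 0.18736, so δ = +10.799°.
cos h₀ = −tan(-10.3°) tan(+10.799°) = 0.0347, h₀ = 1.5361 rad.
Bracket: h₀ sin ϕ sin δ + cos ϕ cos δ sin h₀ = 1.5361×-0.17880×0.18736 + 0.98389×0.98229×0.99940 = -0.051459 + 0.965885 = 0.914426.
Q̄ = (S_0/π) × [bracket] = (1361/π) × 0.914426 = 396.15 W/m².
Ratio Q̄_A / Q̄_B = 428.44 / 396.15 = 1.082.

Q̄_A / Q̄_B ≈ 1.08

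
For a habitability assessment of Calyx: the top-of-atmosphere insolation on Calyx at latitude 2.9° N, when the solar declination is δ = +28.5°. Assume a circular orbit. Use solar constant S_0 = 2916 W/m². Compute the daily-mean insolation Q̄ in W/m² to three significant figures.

Q̄ ≈ 850 W/m²

cos h₀ = −tan(+2.9°) tan(+28.500°) = -0.0275, h₀ = 1.5983 rad.
Bracket: h₀ sin ϕ sin δ + cos ϕ cos δ sin h₀ = 1.5983×0.05059×0.47716 + 0.99872×0.87882×0.99962 = 0.038582 + 0.877362 = 0.915944.
Q̄ = (S_0/π) × [bracket] = (2916/π) × 0.915944 = 850.2 W/m².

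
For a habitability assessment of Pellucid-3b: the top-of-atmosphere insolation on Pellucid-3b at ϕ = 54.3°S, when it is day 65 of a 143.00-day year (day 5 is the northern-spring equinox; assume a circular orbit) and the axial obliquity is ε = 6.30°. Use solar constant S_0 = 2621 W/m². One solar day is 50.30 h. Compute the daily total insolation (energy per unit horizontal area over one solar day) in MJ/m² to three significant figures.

78.0 MJ/m²

Solar longitude: L_s = 360° × (65 − 5)/143.00 = 151.049°.
sin δ = sin 6.30° × sin 151.049° = 0.05312, so δ = +3.045°.
cos h₀ = −tan(-54.3°) tan(+3.045°) = 0.0740, h₀ = 1.4967 rad.
Bracket: h₀ sin ϕ sin δ + cos ϕ cos δ sin h₀ = 1.4967×-0.81208×0.05312 + 0.58354×0.99859×0.99726 = -0.064564 + 0.581121 = 0.516557.
Q̄ = (S_0/π) × [bracket] = (2621/π) × 0.516557 = 430.96 W/m².
Daily total = Q̄ × 50.30 h × 3600 s/h = 430.96 × 50.30 × 3600 / 10⁶ = 78.04 MJ/m².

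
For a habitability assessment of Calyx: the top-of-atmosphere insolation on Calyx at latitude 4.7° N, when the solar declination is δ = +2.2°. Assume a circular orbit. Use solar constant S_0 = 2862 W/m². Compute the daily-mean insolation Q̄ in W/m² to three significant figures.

cos h₀ = −tan(+4.7°) tan(+2.200°) = -0.0032, h₀ = 1.5740 rad.
Bracket: h₀ sin ϕ sin δ + cos ϕ cos δ sin h₀ = 1.5740×0.08194×0.03839 + 0.99664×0.99926×1.00000 = 0.004951 + 0.995902 = 1.000853.
Q̄ = (S_0/π) × [bracket] = (2862/π) × 1.000853 = 911.8 W/m².

Q̄ ≈ 912 W/m²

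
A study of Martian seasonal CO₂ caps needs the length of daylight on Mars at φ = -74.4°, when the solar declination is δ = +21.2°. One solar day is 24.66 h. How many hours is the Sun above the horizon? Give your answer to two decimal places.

cos H₀ = −tan φ · tan δ = 1.3892 ≥ 1, so the Sun never rises (polar night) and H₀ = 0.
Daylight = 2H₀/(2π) × 24.66 h = (0.0000/π) × 24.66 = 0.00 h.

0.00 h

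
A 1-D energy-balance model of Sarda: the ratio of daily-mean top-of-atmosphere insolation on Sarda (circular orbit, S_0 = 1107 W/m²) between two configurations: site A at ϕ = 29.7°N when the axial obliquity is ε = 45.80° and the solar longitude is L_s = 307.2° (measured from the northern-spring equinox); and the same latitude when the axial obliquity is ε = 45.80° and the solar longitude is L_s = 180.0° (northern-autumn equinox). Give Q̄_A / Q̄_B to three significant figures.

Q̄_A / Q̄_B ≈ 0.375

— Configuration A (ϕ=+29.7°):
Solar declination: sin δ = sin ε · sin L_s = sin 45.80° × sin 307.2° = -0.57104, so δ = -34.823°.
cos h₀ = −tan(+29.7°) tan(-34.823°) = 0.3968, h₀ = 1.1628 rad.
Bracket: h₀ sin ϕ sin δ + cos ϕ cos δ sin h₀ = 1.1628×0.49546×-0.57104 + 0.86863×0.82092×0.91792 = -0.328988 + 0.654546 = 0.325558.
Q̄ = (S_0/π) × [bracket] = (1107/π) × 0.325558 = 114.72 W/m².
— Configuration B (ϕ=+29.7°):
Solar declination: sin δ = sin ε · sin L_s = sin 45.80° × sin 180.0° = 0.00000, so δ = +0.000°.
cos h₀ = −tan(+29.7°) tan(+0.000°) = -0.0000, h₀ = 1.5708 rad.
Bracket: h₀ sin ϕ sin δ + cos ϕ cos δ sin h₀ = 1.5708×0.49546×0.00000 + 0.86863×1.00000×1.00000 = 0.000000 + 0.868630 = 0.868630.
Q̄ = (S_0/π) × [bracket] = (1107/π) × 0.868630 = 306.08 W/m².
Ratio Q̄_A / Q̄_B = 114.72 / 306.08 = 0.3748.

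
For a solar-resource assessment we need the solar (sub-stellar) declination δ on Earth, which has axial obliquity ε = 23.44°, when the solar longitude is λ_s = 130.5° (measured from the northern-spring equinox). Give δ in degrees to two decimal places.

sin δ = sin ε · sin λ_s = sin 23.44° × sin 130.5° = 0.302481.
δ = arcsin(0.302481) = +17.61°.

δ = +17.61°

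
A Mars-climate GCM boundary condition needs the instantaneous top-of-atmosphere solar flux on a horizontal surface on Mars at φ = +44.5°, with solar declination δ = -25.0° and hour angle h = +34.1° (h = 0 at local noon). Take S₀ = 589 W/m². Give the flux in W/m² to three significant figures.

141 W/m²

cos θ_z = sin φ sin δ + cos φ cos δ cos h = -0.296217 + 0.535278 = 0.239061.
Flux = S₀ · cos θ_z = 589 × 0.239061 = 140.8 W/m².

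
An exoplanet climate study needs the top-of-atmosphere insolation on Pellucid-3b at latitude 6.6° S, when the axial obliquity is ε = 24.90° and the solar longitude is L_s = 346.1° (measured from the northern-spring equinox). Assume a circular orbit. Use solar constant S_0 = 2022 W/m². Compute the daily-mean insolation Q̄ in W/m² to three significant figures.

Solar declination: sin δ = sin ε · sin L_s = sin 24.90° × sin 346.1° = -0.10114, so δ = -5.805°.
cos h₀ = −tan(-6.6°) tan(-5.805°) = -0.0118, h₀ = 1.5826 rad.
Bracket: h₀ sin ϕ sin δ + cos ϕ cos δ sin h₀ = 1.5826×-0.11494×-0.10114 + 0.99337×0.99487×0.99993 = 0.018398 + 0.988205 = 1.006603.
Q̄ = (S_0/π) × [bracket] = (2022/π) × 1.006603 = 647.9 W/m².

Q̄ ≈ 648 W/m²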